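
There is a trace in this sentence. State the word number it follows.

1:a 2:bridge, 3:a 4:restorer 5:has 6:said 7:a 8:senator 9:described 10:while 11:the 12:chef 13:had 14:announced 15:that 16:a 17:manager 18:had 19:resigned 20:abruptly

The displaced element is "a bridge" (word 2).
It is linked across 1 clause boundary (Ø).
It functions as the direct object of "described", so the gap sits immediately after word 9 ("described").
Base order: A restorer has said a senator described a bridge while the chef had announced that a manager had resigned abruptly.

9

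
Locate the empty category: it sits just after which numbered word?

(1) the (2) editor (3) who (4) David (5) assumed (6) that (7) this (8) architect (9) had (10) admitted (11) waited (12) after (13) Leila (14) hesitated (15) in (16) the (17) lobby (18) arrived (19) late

10

The displaced element is "the editor" (word 2).
It is linked across 2 clause boundaries (that → Ø).
It functions as the subject of "waited", so the gap sits immediately after word 10 ("admitted").
Base order: David assumed that this architect had admitted the editor waited after Leila hesitated in the lobby.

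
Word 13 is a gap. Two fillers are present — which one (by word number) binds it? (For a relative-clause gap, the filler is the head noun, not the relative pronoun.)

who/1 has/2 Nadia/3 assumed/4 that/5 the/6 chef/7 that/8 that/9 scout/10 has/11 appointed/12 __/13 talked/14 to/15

7

The marked gap is inside the relative clause, the direct object of "appointed".
Its filler is the head noun "chef" (via "that"), at word 7.
(The other dependency links word 1 to a gap after word 15.)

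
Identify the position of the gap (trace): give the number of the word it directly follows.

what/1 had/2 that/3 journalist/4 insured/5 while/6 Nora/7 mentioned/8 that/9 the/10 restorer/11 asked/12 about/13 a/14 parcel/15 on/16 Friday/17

The displaced element is "what" (word 1).
It functions as the direct object of "insured", so the gap sits immediately after word 5 ("insured").
Base order: That journalist had insured what while Nora mentioned that the restorer asked about a parcel on Friday.

5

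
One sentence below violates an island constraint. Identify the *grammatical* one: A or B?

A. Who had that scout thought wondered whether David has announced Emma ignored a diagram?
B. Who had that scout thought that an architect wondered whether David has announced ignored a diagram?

A

In B, the wh-phrase is extracted from inside a wh-island (introduced by "whether"), which blocks movement.
In A, the extraction path crosses only that-complement boundaries, which are transparent.
So A is grammatical.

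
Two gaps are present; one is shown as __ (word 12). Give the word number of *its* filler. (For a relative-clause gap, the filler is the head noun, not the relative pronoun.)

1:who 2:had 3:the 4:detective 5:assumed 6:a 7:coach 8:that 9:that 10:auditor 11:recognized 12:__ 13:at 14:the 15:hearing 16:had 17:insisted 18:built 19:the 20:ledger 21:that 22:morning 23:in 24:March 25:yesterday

7

The marked gap is inside the relative clause, the direct object of "recognized".
Its filler is the head noun "coach" (via "that"), at word 7.
(The other dependency links word 1 to a gap after word 17.)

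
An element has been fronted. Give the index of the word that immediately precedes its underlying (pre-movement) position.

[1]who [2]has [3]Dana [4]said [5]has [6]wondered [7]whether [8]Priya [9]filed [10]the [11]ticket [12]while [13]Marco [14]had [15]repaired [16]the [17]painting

The displaced element is "who" (word 1).
It is linked across 1 clause boundary (Ø).
It functions as the subject of "wondered", so the gap sits immediately after word 4 ("said").
Base order: Dana has said that who has wondered whether Priya filed the ticket while Marco had repaired the painting.

4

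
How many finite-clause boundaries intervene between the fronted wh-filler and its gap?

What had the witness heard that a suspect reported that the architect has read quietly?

2

"what" is extracted from the object of "read".
Boundaries crossed, outermost first: [that], [that] — 2 in total.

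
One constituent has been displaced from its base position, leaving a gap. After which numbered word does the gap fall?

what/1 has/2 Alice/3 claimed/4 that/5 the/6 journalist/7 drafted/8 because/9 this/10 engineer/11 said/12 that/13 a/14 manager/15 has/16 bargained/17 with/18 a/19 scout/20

The displaced element is "what" (word 1).
It is linked across 1 clause boundary (that).
It functions as the direct object of "drafted", so the gap sits immediately after word 8 ("drafted").
Base order: Alice has claimed that the journalist drafted what because this engineer said that a manager has bargained with a scout.

8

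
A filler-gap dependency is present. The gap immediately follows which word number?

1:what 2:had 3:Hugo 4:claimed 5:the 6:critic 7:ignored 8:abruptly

7

The displaced element is "what" (word 1).
It is linked across 1 clause boundary (Ø).
It functions as the direct object of "ignored", so the gap sits immediately after word 7 ("ignored").
Base order: Hugo had claimed the critic ignored what abruptly.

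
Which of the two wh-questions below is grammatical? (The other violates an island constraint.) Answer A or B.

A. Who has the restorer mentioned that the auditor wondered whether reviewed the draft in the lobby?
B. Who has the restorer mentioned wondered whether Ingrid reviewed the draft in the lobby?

B

In A, the wh-phrase is extracted from inside a wh-island (introduced by "whether"), which blocks movement.
In B, the extraction path crosses only that-complement boundaries, which are transparent.
So B is grammatical.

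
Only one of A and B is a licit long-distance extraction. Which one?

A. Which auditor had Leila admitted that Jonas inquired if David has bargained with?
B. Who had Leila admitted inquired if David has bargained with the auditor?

B

In A, the wh-phrase is extracted from inside a wh-island (introduced by "if"), which blocks movement.
In B, the extraction path crosses only that-complement boundaries, which are transparent.
So B is grammatical.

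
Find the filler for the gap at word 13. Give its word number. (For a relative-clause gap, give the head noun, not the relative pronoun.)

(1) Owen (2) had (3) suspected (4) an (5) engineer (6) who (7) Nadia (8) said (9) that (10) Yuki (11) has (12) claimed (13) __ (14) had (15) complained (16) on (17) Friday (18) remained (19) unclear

5

The gap at 13 is the subject of "complained", inside a relative clause.
The relative pronoun is "who" (word 6); it is bound by the head noun immediately before it.
Its filler is the head noun "engineer", at word 5.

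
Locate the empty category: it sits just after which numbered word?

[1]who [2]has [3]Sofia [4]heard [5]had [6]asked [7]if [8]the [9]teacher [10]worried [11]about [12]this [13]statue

4

The displaced element is "who" (word 1).
It is linked across 1 clause boundary (Ø).
It functions as the subject of "asked", so the gap sits immediately after word 4 ("heard").
Base order: Sofia has heard who had asked if the teacher worried about this statue.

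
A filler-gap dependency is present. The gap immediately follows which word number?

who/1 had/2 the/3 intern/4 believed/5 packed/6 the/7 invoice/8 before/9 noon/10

5

The displaced element is "who" (word 1).
It is linked across 1 clause boundary (Ø).
It functions as the subject of "packed", so the gap sits immediately after word 5 ("believed").
Base order: The intern had believed who packed the invoice before noon.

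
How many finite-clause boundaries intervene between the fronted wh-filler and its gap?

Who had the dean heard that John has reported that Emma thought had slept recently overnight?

3

"who" is extracted from the subject of "slept".
Boundaries crossed, outermost first: [that], [that], [Ø] — 3 in total.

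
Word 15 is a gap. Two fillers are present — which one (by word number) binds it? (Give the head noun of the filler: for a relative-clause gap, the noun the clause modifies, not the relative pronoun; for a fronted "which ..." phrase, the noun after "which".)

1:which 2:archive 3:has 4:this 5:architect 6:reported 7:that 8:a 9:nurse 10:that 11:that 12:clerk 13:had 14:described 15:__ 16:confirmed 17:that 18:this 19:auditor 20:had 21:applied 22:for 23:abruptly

The marked gap is inside the relative clause, the direct object of "described".
Its filler is the head noun "nurse" (via "that"), at word 9.
(The other dependency links word 2 to a gap after word 22.)

9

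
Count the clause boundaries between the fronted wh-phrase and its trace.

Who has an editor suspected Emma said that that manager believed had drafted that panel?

"who" is extracted from the subject of "drafted".
Boundaries crossed, outermost first: [Ø], [that], [Ø] — 3 in total.

3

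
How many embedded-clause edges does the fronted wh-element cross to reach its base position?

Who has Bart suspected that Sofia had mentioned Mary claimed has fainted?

3

"who" is extracted from the subject of "fainted".
Boundaries crossed, outermost first: [that], [Ø], [Ø] — 3 in total.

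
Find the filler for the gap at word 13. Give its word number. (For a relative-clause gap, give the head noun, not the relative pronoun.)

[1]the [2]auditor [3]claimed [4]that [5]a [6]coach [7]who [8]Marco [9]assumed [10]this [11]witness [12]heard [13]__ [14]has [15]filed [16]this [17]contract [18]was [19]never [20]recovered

The gap at 13 is the subject of "filed", inside a relative clause.
The relative pronoun is "who" (word 7); it is bound by the head noun immediately before it.
Its filler is the head noun "coach", at word 6.

6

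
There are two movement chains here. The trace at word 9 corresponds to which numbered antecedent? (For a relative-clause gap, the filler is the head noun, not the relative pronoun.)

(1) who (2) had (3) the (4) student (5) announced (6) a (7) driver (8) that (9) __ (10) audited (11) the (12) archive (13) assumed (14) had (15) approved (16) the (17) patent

The marked gap is inside the relative clause, the subject of "audited".
Its filler is the head noun "driver" (via "that"), at word 7.
(The other dependency links word 1 to a gap after word 13.)

7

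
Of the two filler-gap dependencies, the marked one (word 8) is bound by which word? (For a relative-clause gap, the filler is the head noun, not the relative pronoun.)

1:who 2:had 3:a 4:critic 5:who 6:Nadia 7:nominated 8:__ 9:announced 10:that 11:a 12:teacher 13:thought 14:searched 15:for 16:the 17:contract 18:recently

The marked gap is inside the relative clause, the direct object of "nominated".
Its filler is the head noun "critic" (via "who"), at word 4.
(The other dependency links word 1 to a gap after word 13.)

4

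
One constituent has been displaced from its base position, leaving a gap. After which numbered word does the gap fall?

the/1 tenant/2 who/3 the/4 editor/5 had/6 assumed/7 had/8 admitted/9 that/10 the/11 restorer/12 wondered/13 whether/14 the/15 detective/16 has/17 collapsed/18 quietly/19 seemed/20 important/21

The displaced element is "the tenant" (word 2).
It is linked across 1 clause boundary (Ø).
It functions as the subject of "admitted", so the gap sits immediately after word 7 ("assumed").
Base order: The editor had assumed that the tenant had admitted that the restorer wondered whether the detective has collapsed quietly.

7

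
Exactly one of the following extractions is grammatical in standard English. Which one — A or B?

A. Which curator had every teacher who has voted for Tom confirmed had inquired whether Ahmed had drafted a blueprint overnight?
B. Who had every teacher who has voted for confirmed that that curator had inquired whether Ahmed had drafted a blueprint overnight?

In B, the wh-phrase is extracted from inside a complex-NP island (relative clause) (introduced by "who"), which blocks movement.
In A, the extraction path crosses only that-complement boundaries, which are transparent.
So A is grammatical.

A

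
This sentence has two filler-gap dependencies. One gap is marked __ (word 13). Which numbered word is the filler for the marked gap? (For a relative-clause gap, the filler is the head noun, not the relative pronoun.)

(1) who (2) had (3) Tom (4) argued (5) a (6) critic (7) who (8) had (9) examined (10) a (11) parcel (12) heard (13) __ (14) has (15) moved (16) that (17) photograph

The marked gap is the subject of "moved".
Its filler is the fronted wh-phrase "who", at word 1.
(The other dependency links word 6 to a gap after word 7.)

1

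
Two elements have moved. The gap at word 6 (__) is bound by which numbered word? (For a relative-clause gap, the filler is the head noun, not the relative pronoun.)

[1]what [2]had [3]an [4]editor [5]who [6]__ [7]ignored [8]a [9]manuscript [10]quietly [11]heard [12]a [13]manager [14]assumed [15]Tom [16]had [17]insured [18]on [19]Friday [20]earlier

The marked gap is inside the relative clause, the subject of "ignored".
Its filler is the head noun "editor" (via "who"), at word 4.
(The other dependency links word 1 to a gap after word 17.)

4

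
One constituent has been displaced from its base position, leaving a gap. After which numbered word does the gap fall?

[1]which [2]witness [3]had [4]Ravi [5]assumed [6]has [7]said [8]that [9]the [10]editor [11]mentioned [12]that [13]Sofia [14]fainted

5

The displaced element is "which witness" (word 2).
It is linked across 1 clause boundary (Ø).
It functions as the subject of "said", so the gap sits immediately after word 5 ("assumed").
Base order: Ravi had assumed that which witness has said that the editor mentioned that Sofia fainted.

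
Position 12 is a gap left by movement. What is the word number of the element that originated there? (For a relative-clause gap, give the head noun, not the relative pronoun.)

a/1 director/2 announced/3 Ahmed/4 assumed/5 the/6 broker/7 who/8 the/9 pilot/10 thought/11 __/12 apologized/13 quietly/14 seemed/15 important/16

7

The gap at 12 is the subject of "apologized", inside a relative clause.
The relative pronoun is "who" (word 8); it is bound by the head noun immediately before it.
Its filler is the head noun "broker", at word 7.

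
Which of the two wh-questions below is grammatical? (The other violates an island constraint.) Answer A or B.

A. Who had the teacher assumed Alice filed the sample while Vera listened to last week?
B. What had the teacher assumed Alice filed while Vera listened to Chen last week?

In A, the wh-phrase is extracted from inside an adjunct island (introduced by "while"), which blocks movement.
In B, the extraction path crosses only that-complement boundaries, which are transparent.
So B is grammatical.

B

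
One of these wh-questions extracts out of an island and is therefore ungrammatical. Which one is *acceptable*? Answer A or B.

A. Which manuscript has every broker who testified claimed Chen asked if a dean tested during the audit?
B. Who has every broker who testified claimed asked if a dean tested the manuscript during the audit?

B

In A, the wh-phrase is extracted from inside a wh-island (introduced by "if"), which blocks movement.
In B, the extraction path crosses only that-complement boundaries, which are transparent.
So B is grammatical.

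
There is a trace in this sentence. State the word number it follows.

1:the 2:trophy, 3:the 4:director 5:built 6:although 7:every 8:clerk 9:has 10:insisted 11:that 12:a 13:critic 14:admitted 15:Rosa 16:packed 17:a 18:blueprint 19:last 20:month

The displaced element is "the trophy" (word 2).
It functions as the direct object of "built", so the gap sits immediately after word 5 ("built").
Base order: The director built the trophy although every clerk has insisted that a critic admitted Rosa packed a blueprint last month.

5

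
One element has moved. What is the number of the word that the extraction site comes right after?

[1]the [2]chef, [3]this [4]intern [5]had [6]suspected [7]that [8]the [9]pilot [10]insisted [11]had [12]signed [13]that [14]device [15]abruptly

The displaced element is "the chef" (word 2).
It is linked across 2 clause boundaries (that → Ø).
It functions as the subject of "signed", so the gap sits immediately after word 10 ("insisted").
Base order: This intern had suspected that the pilot insisted that the chef had signed that device abruptly.

10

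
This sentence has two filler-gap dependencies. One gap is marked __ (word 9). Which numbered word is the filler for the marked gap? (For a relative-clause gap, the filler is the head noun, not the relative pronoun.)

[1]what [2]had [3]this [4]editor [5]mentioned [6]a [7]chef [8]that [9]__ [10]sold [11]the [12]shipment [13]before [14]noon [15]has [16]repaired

7

The marked gap is inside the relative clause, the subject of "sold".
Its filler is the head noun "chef" (via "that"), at word 7.
(The other dependency links word 1 to a gap after word 16.)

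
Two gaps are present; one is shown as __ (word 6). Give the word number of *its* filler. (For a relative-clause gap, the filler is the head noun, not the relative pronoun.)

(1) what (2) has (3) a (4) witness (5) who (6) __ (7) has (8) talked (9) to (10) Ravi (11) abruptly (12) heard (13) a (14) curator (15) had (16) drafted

4

The marked gap is inside the relative clause, the subject of "talked".
Its filler is the head noun "witness" (via "who"), at word 4.
(The other dependency links word 1 to a gap after word 16.)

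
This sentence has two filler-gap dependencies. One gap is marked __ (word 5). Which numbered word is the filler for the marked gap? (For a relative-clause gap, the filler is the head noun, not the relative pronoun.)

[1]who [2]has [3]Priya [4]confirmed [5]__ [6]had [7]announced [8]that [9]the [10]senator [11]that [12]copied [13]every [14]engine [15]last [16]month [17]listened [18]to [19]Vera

1

The marked gap is the subject of "announced".
Its filler is the fronted wh-phrase "who", at word 1.
(The other dependency links word 10 to a gap after word 11.)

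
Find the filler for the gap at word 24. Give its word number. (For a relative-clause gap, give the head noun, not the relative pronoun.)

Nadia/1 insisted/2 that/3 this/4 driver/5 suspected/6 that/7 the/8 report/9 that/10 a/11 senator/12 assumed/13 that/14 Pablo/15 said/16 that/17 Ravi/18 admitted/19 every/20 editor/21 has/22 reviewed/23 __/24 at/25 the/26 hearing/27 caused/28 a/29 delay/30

The gap at 24 is the object of "reviewed", inside a relative clause.
The relative pronoun is "that" (word 10); it is bound by the head noun immediately before it.
Its filler is the head noun "report", at word 9.

9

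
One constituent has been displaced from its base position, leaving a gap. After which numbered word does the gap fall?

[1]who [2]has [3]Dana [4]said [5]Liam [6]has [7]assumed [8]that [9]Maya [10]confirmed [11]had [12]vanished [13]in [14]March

The displaced element is "who" (word 1).
It is linked across 3 clause boundaries (Ø → that → Ø).
It functions as the subject of "vanished", so the gap sits immediately after word 10 ("confirmed").
Base order: Dana has said Liam has assumed that Maya confirmed who had vanished in March.

10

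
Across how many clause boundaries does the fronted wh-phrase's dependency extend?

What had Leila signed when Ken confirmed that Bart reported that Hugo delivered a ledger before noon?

0

"what" originates inside the matrix clause — no clause boundary is crossed.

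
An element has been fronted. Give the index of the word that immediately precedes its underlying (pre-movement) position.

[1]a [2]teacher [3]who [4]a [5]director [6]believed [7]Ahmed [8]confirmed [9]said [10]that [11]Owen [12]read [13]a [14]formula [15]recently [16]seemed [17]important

8

The displaced element is "a teacher" (word 2).
It is linked across 2 clause boundaries (Ø → Ø).
It functions as the subject of "said", so the gap sits immediately after word 8 ("confirmed").
Base order: A director believed Ahmed confirmed a teacher said that Owen read a formula recently.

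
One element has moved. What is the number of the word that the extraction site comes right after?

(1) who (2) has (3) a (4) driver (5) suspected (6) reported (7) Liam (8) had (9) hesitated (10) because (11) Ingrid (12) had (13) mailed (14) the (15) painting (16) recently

5

The displaced element is "who" (word 1).
It is linked across 1 clause boundary (Ø).
It functions as the subject of "reported", so the gap sits immediately after word 5 ("suspected").
Base order: A driver has suspected who reported Liam had hesitated because Ingrid had mailed the painting recently.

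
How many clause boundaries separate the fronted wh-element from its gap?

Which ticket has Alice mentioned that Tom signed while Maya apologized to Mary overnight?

"which ticket" is extracted from the object of "signed".
Boundaries crossed, outermost first: [that] — 1 in total.

1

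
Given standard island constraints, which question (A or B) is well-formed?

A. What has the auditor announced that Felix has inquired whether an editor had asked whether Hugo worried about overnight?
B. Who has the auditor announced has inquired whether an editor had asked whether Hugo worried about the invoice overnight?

In A, the wh-phrase is extracted from inside a wh-island (introduced by "whether"), which blocks movement.
In B, the extraction path crosses only that-complement boundaries, which are transparent.
So B is grammatical.

B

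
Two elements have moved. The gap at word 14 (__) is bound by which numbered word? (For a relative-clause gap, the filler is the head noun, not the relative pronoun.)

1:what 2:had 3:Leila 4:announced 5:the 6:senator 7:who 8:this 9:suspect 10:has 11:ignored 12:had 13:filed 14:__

1

The marked gap is the direct object of "filed".
Its filler is the fronted wh-phrase "what", at word 1.
(The other dependency links word 6 to a gap after word 11.)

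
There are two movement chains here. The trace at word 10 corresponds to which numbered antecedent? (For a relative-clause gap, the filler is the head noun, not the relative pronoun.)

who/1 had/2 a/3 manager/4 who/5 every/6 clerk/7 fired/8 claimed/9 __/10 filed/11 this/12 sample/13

The marked gap is the subject of "filed".
Its filler is the fronted wh-phrase "who", at word 1.
(The other dependency links word 4 to a gap after word 8.)

1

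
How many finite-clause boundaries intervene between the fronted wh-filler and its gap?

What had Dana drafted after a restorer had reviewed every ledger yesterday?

"what" originates inside the matrix clause — no clause boundary is crossed.

0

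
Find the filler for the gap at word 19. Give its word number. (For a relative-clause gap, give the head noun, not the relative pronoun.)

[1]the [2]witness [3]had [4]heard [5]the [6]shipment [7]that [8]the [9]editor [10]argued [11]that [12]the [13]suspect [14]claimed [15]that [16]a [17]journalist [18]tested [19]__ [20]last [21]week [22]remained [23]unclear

The gap at 19 is the object of "tested", inside a relative clause.
The relative pronoun is "that" (word 7); it is bound by the head noun immediately before it.
Its filler is the head noun "shipment", at word 6.

6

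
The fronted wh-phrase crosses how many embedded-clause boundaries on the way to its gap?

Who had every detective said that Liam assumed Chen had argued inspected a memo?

"who" is extracted from the subject of "inspected".
Boundaries crossed, outermost first: [that], [Ø], [Ø] — 3 in total.

3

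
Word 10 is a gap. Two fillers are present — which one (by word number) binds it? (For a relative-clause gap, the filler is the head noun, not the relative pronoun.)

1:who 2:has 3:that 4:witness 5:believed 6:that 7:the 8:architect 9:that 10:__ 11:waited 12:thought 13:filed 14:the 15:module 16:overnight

8

The marked gap is inside the relative clause, the subject of "waited".
Its filler is the head noun "architect" (via "that"), at word 8.
(The other dependency links word 1 to a gap after word 12.)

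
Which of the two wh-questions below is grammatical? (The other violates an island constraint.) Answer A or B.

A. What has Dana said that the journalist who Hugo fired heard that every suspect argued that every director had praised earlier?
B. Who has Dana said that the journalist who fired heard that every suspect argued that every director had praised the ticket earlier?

A

In B, the wh-phrase is extracted from inside a complex-NP island (relative clause) (introduced by "who"), which blocks movement.
In A, the extraction path crosses only that-complement boundaries, which are transparent.
So A is grammatical.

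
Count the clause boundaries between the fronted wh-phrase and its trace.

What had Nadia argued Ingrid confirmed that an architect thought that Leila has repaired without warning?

3

"what" is extracted from the object of "repaired".
Boundaries crossed, outermost first: [Ø], [that], [that] — 3 in total.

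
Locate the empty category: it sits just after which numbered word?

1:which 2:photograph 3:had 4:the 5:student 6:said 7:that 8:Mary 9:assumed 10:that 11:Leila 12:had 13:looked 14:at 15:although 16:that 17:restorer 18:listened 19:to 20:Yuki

14

The displaced element is "which photograph" (word 2).
It is linked across 2 clause boundaries (that → that).
It functions as the object of the preposition "at" of "looked", so the gap sits immediately after word 14 ("at").
Base order: The student had said that Mary assumed that Leila had looked at which photograph although that restorer listened to Yuki.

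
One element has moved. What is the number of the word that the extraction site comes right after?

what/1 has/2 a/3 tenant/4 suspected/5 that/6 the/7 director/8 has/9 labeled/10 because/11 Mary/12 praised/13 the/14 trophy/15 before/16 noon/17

10

The displaced element is "what" (word 1).
It is linked across 1 clause boundary (that).
It functions as the direct object of "labeled", so the gap sits immediately after word 10 ("labeled").
Base order: A tenant has suspected that the director has labeled what because Mary praised the trophy before noon.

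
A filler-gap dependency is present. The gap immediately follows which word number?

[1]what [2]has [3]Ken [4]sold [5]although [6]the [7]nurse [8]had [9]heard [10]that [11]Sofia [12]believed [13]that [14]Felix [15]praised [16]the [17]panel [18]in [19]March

4

The displaced element is "what" (word 1).
It functions as the direct object of "sold", so the gap sits immediately after word 4 ("sold").
Base order: Ken has sold what although the nurse had heard that Sofia believed that Felix praised the panel in March.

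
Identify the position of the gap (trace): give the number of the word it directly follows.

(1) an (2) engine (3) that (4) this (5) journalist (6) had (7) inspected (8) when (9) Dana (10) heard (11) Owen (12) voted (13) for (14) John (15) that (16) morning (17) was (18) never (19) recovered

7

The displaced element is "an engine" (word 2).
It functions as the direct object of "inspected", so the gap sits immediately after word 7 ("inspected").
Base order: This journalist had inspected an engine when Dana heard Owen voted for John that morning.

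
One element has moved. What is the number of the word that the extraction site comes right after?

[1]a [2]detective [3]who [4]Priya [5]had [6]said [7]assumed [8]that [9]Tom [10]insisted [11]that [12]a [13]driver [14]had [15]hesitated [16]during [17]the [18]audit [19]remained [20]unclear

The displaced element is "a detective" (word 2).
It is linked across 1 clause boundary (Ø).
It functions as the subject of "assumed", so the gap sits immediately after word 6 ("said").
Base order: Priya had said a detective assumed that Tom insisted that a driver had hesitated during the audit.

6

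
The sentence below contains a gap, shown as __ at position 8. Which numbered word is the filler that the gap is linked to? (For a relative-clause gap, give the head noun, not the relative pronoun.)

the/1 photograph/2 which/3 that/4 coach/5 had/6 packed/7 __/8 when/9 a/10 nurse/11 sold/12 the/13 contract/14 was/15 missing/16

2

The gap at 8 is the object of "packed", inside a relative clause.
The relative pronoun is "which" (word 3); it is bound by the head noun immediately before it.
Its filler is the head noun "photograph", at word 2.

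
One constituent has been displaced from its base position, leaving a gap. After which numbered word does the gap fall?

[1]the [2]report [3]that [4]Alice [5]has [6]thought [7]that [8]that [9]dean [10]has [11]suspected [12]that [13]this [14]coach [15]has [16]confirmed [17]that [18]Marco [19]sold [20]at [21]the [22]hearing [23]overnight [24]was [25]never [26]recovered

The displaced element is "the report" (word 2).
It is linked across 3 clause boundaries (that → that → that).
It functions as the direct object of "sold", so the gap sits immediately after word 19 ("sold").
Base order: Alice has thought that that dean has suspected that this coach has confirmed that Marco sold the report at the hearing overnight.

19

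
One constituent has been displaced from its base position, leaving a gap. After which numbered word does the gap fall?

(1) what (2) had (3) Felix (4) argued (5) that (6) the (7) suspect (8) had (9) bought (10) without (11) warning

The displaced element is "what" (word 1).
It is linked across 1 clause boundary (that).
It functions as the direct object of "bought", so the gap sits immediately after word 9 ("bought").
Base order: Felix had argued that the suspect had bought what without warning.

9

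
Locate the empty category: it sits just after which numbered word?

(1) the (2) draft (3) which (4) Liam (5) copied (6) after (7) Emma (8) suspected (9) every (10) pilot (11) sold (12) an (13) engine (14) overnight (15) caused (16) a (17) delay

The displaced element is "the draft" (word 2).
It functions as the direct object of "copied", so the gap sits immediately after word 5 ("copied").
Base order: Liam copied the draft after Emma suspected every pilot sold an engine overnight.

5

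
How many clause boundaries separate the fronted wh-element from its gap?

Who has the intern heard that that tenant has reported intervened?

2

"who" is extracted from the subject of "intervened".
Boundaries crossed, outermost first: [that], [Ø] — 2 in total.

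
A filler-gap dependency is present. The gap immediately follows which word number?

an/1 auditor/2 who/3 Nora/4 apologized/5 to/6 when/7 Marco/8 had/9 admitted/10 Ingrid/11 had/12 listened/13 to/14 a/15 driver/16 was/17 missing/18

6

The displaced element is "an auditor" (word 2).
It functions as the object of the preposition "to" of "apologized", so the gap sits immediately after word 6 ("to").
Base order: Nora apologized to an auditor when Marco had admitted Ingrid had listened to a driver.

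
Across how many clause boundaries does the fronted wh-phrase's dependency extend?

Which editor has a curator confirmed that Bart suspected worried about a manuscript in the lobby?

2

"which editor" is extracted from the subject of "worried".
Boundaries crossed, outermost first: [that], [Ø] — 2 in total.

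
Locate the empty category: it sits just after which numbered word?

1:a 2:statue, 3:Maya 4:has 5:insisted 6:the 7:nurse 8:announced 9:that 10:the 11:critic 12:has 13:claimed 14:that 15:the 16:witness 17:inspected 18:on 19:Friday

17

The displaced element is "a statue" (word 2).
It is linked across 3 clause boundaries (Ø → that → that).
It functions as the direct object of "inspected", so the gap sits immediately after word 17 ("inspected").
Base order: Maya has insisted the nurse announced that the critic has claimed that the witness inspected a statue on Friday.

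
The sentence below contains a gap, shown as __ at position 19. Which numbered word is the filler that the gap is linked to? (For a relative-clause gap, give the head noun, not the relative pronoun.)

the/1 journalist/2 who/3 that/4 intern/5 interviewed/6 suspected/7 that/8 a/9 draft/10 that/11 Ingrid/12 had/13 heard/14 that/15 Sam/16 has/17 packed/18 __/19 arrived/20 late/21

10

The gap at 19 is the object of "packed", inside a relative clause.
The relative pronoun is "that" (word 11); it is bound by the head noun immediately before it.
Its filler is the head noun "draft", at word 10.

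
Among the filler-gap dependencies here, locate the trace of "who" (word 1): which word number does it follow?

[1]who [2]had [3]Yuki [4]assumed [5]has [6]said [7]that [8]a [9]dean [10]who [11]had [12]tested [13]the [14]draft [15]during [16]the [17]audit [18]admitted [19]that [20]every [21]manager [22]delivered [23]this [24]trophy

The displaced element is "who" (word 1).
It is linked across 1 clause boundary (Ø).
It functions as the subject of "said", so the gap sits immediately after word 4 ("assumed").
Base order: Yuki had assumed that who has said that a dean who had tested the draft during the audit admitted that every manager delivered this trophy.

4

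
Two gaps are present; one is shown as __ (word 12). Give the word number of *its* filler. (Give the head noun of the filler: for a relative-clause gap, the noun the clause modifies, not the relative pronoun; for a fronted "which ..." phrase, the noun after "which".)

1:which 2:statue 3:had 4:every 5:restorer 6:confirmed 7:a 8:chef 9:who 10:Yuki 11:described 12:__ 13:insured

The marked gap is inside the relative clause, the direct object of "described".
Its filler is the head noun "chef" (via "who"), at word 8.
(The other dependency links word 2 to a gap after word 13.)

8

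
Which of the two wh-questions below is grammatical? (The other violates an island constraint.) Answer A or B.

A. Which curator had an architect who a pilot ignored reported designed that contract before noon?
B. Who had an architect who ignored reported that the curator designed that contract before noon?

In B, the wh-phrase is extracted from inside a complex-NP island (relative clause) (introduced by "who"), which blocks movement.
In A, the extraction path crosses only that-complement boundaries, which are transparent.
So A is grammatical.

A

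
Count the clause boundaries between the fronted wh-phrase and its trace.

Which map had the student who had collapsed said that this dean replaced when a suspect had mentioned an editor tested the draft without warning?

"which map" is extracted from the object of "replaced".
Boundaries crossed, outermost first: [that] — 1 in total.

1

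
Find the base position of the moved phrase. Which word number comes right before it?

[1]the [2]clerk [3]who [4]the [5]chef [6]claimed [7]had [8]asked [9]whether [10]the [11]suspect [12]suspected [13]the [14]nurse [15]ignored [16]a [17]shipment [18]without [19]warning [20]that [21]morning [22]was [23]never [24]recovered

The displaced element is "the clerk" (word 2).
It is linked across 1 clause boundary (Ø).
It functions as the subject of "asked", so the gap sits immediately after word 6 ("claimed").
Base order: The chef claimed that the clerk had asked whether the suspect suspected the nurse ignored a shipment without warning that morning.

6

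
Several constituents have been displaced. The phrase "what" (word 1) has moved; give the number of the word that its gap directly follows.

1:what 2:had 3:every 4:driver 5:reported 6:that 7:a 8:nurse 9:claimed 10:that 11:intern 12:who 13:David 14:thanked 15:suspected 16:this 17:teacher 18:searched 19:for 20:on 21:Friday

The displaced element is "what" (word 1).
It is linked across 3 clause boundaries (that → Ø → Ø).
It functions as the object of the preposition "for" of "searched", so the gap sits immediately after word 19 ("for").
Base order: Every driver had reported that a nurse claimed that intern who David thanked suspected this teacher searched for what on Friday.

19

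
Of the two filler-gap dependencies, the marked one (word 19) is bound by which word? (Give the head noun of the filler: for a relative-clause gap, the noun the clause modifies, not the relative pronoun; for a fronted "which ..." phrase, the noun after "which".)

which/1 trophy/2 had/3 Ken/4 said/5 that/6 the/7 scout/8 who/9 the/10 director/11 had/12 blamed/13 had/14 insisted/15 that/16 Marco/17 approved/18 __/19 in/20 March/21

The marked gap is the direct object of "approved".
Its filler is the fronted wh-phrase "which trophy", at word 2.
(The other dependency links word 8 to a gap after word 13.)

2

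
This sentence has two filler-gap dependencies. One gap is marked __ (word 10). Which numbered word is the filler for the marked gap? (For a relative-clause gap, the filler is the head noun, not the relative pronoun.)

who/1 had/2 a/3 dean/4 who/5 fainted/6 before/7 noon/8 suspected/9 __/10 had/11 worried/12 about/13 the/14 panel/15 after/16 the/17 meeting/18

The marked gap is the subject of "worried".
Its filler is the fronted wh-phrase "who", at word 1.
(The other dependency links word 4 to a gap after word 5.)

1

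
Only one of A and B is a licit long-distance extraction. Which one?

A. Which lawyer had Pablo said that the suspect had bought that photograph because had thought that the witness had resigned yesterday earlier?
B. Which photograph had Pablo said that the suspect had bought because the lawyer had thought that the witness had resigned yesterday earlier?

In A, the wh-phrase is extracted from inside an adjunct island (introduced by "because"), which blocks movement.
In B, the extraction path crosses only that-complement boundaries, which are transparent.
So B is grammatical.

B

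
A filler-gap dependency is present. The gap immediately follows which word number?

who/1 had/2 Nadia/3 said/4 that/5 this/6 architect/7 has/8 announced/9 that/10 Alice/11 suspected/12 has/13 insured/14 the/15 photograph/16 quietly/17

12

The displaced element is "who" (word 1).
It is linked across 3 clause boundaries (that → that → Ø).
It functions as the subject of "insured", so the gap sits immediately after word 12 ("suspected").
Base order: Nadia had said that this architect has announced that Alice suspected that who has insured the photograph quietly.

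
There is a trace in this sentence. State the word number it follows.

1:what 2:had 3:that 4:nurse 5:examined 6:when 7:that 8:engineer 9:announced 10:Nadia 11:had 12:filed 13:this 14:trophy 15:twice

The displaced element is "what" (word 1).
It functions as the direct object of "examined", so the gap sits immediately after word 5 ("examined").
Base order: That nurse had examined what when that engineer announced Nadia had filed this trophy twice.

5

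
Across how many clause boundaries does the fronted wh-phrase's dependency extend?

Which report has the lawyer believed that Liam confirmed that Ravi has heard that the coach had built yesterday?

3

"which report" is extracted from the object of "built".
Boundaries crossed, outermost first: [that], [that], [that] — 3 in total.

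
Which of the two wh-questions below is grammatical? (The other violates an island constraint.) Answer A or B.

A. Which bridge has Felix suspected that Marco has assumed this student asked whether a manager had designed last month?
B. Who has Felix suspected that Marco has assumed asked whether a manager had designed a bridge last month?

B

In A, the wh-phrase is extracted from inside a wh-island (introduced by "whether"), which blocks movement.
In B, the extraction path crosses only that-complement boundaries, which are transparent.
So B is grammatical.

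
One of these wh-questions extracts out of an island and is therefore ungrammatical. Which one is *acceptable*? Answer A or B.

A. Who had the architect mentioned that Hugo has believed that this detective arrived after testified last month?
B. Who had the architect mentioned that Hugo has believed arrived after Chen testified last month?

B

In A, the wh-phrase is extracted from inside an adjunct island (introduced by "after"), which blocks movement.
In B, the extraction path crosses only that-complement boundaries, which are transparent.
So B is grammatical.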